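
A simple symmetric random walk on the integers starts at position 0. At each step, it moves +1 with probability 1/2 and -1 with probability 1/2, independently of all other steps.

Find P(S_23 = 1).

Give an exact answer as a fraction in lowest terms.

Answer: 676039/4194304

Derivation:
To reach position 1 after 23 steps: need 12 steps of +1 and 11 of -1.
Favorable paths: C(23,12) = 1352078
Total paths: 2^23 = 8388608
P = 1352078/8388608 = 676039/4194304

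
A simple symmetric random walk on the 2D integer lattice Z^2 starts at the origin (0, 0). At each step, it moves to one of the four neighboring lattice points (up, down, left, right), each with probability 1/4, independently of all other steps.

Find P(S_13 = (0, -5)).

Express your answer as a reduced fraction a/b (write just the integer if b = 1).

Let h be the number of horizontal steps (so 13-h are vertical). To end at (0,-5) need (h+0)/2 right-steps and ((13-h)-5)/2 up-steps.
Sum over h with 0 ≤ h ≤ 8, h ≡ 0 (mod 2), 13-h ≡ 1 (mod 2):
h=0: C(13,0)·C(0,0)·C(13,4) = 1·1·715 = 715
h=2: C(13,2)·C(2,1)·C(11,3) = 78·2·165 = 25740
h=4: C(13,4)·C(4,2)·C(9,2) = 715·6·36 = 154440
h=6: C(13,6)·C(6,3)·C(7,1) = 1716·20·7 = 240240
h=8: C(13,8)·C(8,4)·C(5,0) = 1287·70·1 = 90090
Total favorable: 511225
Total paths: 4^13 = 67108864
P = 511225/67108864 = 511225/67108864

Answer: 511225/67108864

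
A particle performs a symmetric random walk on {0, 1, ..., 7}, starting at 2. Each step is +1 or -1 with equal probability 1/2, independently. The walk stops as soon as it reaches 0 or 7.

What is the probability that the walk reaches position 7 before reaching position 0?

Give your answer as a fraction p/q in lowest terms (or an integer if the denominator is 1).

Answer: 2/7

Derivation:
Symmetric walk (p = 1/2): the harmonic-function argument gives P(hit 7 before 0 | start at 2) = a/N.
P = 2/7 = 2/7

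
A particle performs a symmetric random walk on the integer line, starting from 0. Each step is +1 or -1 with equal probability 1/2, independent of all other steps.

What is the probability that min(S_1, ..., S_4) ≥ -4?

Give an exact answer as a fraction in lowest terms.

Let f(t,s) = #length-t paths at position s with S_1..S_t all ≥ -4.
f(t,s) = f(t-1,s-1) + f(t-1,s+1) for s ≥ -4; f(t,s) = 0 for s < -4.
t=0: f(0,0)=1
t=1: f(1,-1)=1 f(1,1)=1
t=2: f(2,-2)=1 f(2,0)=2 f(2,2)=1
t=3: f(3,-3)=1 f(3,-1)=3 f(3,1)=3 f(3,3)=1
t=4: f(4,-4)=1 f(4,-2)=4 f(4,0)=6 f(4,2)=4 f(4,4)=1
Σ_s f(4,s) = 16
P = 16/16 = 1

Answer: 1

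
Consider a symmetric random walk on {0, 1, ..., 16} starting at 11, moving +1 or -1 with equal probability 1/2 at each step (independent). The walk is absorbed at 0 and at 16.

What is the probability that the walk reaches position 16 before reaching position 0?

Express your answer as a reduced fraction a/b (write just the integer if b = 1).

Answer: 11/16

Derivation:
Symmetric walk (p = 1/2): the harmonic-function argument gives P(hit 16 before 0 | start at 11) = a/N.
P = 11/16 = 11/16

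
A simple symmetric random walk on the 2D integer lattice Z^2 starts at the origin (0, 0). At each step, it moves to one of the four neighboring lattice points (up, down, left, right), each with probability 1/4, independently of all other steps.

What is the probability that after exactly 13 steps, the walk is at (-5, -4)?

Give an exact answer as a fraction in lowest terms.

Answer: 16731/8388608

Derivation:
Let h be the number of horizontal steps (so 13-h are vertical). To end at (-5,-4) need (h-5)/2 right-steps and ((13-h)-4)/2 up-steps.
Sum over h with 5 ≤ h ≤ 9, h ≡ 1 (mod 2), 13-h ≡ 0 (mod 2):
h=5: C(13,5)·C(5,0)·C(8,2) = 1287·1·28 = 36036
h=7: C(13,7)·C(7,1)·C(6,1) = 1716·7·6 = 72072
h=9: C(13,9)·C(9,2)·C(4,0) = 715·36·1 = 25740
Total favorable: 133848
Total paths: 4^13 = 67108864
P = 133848/67108864 = 16731/8388608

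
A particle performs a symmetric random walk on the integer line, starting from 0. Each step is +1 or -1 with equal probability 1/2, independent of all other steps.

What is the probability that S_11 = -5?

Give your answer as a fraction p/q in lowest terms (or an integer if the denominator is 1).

To reach position -5 after 11 steps: need 3 steps of +1 and 8 of -1.
Favorable paths: C(11,3) = 165
Total paths: 2^11 = 2048
P = 165/2048 = 165/2048

Answer: 165/2048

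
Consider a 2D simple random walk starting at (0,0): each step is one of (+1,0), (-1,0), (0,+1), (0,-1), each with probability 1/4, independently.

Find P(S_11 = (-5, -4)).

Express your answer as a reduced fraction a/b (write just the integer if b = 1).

Answer: 2541/2097152

Derivation:
Let h be the number of horizontal steps (so 11-h are vertical). To end at (-5,-4) need (h-5)/2 right-steps and ((11-h)-4)/2 up-steps.
Sum over h with 5 ≤ h ≤ 7, h ≡ 1 (mod 2), 11-h ≡ 0 (mod 2):
h=5: C(11,5)·C(5,0)·C(6,1) = 462·1·6 = 2772
h=7: C(11,7)·C(7,1)·C(4,0) = 330·7·1 = 2310
Total favorable: 5082
Total paths: 4^11 = 4194304
P = 5082/4194304 = 2541/2097152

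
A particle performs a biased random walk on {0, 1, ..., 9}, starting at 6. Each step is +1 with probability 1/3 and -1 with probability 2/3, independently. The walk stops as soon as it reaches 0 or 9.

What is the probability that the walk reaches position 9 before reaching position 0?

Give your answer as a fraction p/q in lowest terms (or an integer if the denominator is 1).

Biased walk: p = 1/3, q = 2/3, r = q/p = 2
Gambler's ruin: P(hit 9 before 0 | start at 6) = (1 - r^a)/(1 - r^N)
r^6 = 64; r^9 = 512
P = (1 - 64) / (1 - 512) = -63 / -511 = 9/73

Answer: 9/73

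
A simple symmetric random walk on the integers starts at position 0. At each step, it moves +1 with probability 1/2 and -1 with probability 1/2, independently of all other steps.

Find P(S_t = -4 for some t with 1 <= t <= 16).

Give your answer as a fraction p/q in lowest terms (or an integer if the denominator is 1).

Answer: 10889/32768

Derivation:
Count via complement. Let g(t,s) = #length-t paths at position s with S_1..S_t all ≠ -4.
g(t,s) = g(t-1,s-1) + g(t-1,s+1) for s ≠ -4; g(t,-4) = 0.
t=0: g(0,0)=1
t=1: g(1,-1)=1 g(1,1)=1
t=2: g(2,-2)=1 g(2,0)=2 g(2,2)=1
t=3: g(3,-3)=1 g(3,-1)=3 g(3,1)=3 g(3,3)=1
t=4: g(4,-2)=4 g(4,0)=6 g(4,2)=4 g(4,4)=1
t=5: g(5,-3)=4 g(5,-1)=10 g(5,1)=10 g(5,3)=5 g(5,5)=1
t=6: g(6,-2)=14 g(6,0)=20 g(6,2)=15 g(6,4)=6 g(6,6)=1
t=7: g(7,-3)=14 g(7,-1)=34 g(7,1)=35 g(7,3)=21 g(7,5)=7 g(7,7)=1
t=8: g(8,-2)=48 g(8,0)=69 g(8,2)=56 g(8,4)=28 g(8,6)=8 g(8,8)=1
t=9: g(9,-3)=48 g(9,-1)=117 g(9,1)=125 g(9,3)=84 g(9,5)=36 g(9,7)=9 g(9,9)=1
t=10: g(10,-2)=165 g(10,0)=242 g(10,2)=209 g(10,4)=120 g(10,6)=45 g(10,8)=10 g(10,10)=1
t=11: g(11,-3)=165 g(11,-1)=407 g(11,1)=451 g(11,3)=329 g(11,5)=165 g(11,7)=55 g(11,9)=11 g(11,11)=1
t=12: g(12,-2)=572 g(12,0)=858 g(12,2)=780 g(12,4)=494 g(12,6)=220 g(12,8)=66 g(12,10)=12 g(12,12)=1
t=13: g(13,-3)=572 g(13,-1)=1430 g(13,1)=1638 g(13,3)=1274 g(13,5)=714 g(13,7)=286 g(13,9)=78 g(13,11)=13 g(13,13)=1
t=14: g(14,-2)=2002 g(14,0)=3068 g(14,2)=2912 g(14,4)=1988 g(14,6)=1000 g(14,8)=364 g(14,10)=91 g(14,12)=14 g(14,14)=1
t=15: g(15,-3)=2002 g(15,-1)=5070 g(15,1)=5980 g(15,3)=4900 g(15,5)=2988 g(15,7)=1364 g(15,9)=455 g(15,11)=105 g(15,13)=15 g(15,15)=1
t=16: g(16,-2)=7072 g(16,0)=11050 g(16,2)=10880 g(16,4)=7888 g(16,6)=4352 g(16,8)=1819 g(16,10)=560 g(16,12)=120 g(16,14)=16 g(16,16)=1
Paths never hitting -4: Σ_s g(16,s) = 43758
Paths hitting -4: 2^16 - 43758 = 21778
P = 21778/65536 = 10889/32768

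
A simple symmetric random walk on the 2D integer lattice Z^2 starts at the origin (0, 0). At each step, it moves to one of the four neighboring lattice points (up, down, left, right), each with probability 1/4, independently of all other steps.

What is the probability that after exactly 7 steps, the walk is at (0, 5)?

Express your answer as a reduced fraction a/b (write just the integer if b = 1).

Answer: 49/16384

Derivation:
Let h be the number of horizontal steps (so 7-h are vertical). To end at (0,5) need (h+0)/2 right-steps and ((7-h)+5)/2 up-steps.
Sum over h with 0 ≤ h ≤ 2, h ≡ 0 (mod 2), 7-h ≡ 1 (mod 2):
h=0: C(7,0)·C(0,0)·C(7,6) = 1·1·7 = 7
h=2: C(7,2)·C(2,1)·C(5,5) = 21·2·1 = 42
Total favorable: 49
Total paths: 4^7 = 16384
P = 49/16384 = 49/16384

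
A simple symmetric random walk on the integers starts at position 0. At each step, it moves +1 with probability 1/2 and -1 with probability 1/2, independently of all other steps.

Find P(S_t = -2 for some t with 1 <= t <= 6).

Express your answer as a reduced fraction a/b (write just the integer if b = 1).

Count via complement. Let g(t,s) = #length-t paths at position s with S_1..S_t all ≠ -2.
g(t,s) = g(t-1,s-1) + g(t-1,s+1) for s ≠ -2; g(t,-2) = 0.
t=0: g(0,0)=1
t=1: g(1,-1)=1 g(1,1)=1
t=2: g(2,0)=2 g(2,2)=1
t=3: g(3,-1)=2 g(3,1)=3 g(3,3)=1
t=4: g(4,0)=5 g(4,2)=4 g(4,4)=1
t=5: g(5,-1)=5 g(5,1)=9 g(5,3)=5 g(5,5)=1
t=6: g(6,0)=14 g(6,2)=14 g(6,4)=6 g(6,6)=1
Paths never hitting -2: Σ_s g(6,s) = 35
Paths hitting -2: 2^6 - 35 = 29
P = 29/64 = 29/64

Answer: 29/64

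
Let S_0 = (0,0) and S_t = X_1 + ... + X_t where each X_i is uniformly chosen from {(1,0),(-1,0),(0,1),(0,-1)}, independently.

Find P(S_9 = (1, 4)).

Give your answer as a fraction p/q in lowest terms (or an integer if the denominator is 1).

Let h be the number of horizontal steps (so 9-h are vertical). To end at (1,4) need (h+1)/2 right-steps and ((9-h)+4)/2 up-steps.
Sum over h with 1 ≤ h ≤ 5, h ≡ 1 (mod 2), 9-h ≡ 0 (mod 2):
h=1: C(9,1)·C(1,1)·C(8,6) = 9·1·28 = 252
h=3: C(9,3)·C(3,2)·C(6,5) = 84·3·6 = 1512
h=5: C(9,5)·C(5,3)·C(4,4) = 126·10·1 = 1260
Total favorable: 3024
Total paths: 4^9 = 262144
P = 3024/262144 = 189/16384

Answer: 189/16384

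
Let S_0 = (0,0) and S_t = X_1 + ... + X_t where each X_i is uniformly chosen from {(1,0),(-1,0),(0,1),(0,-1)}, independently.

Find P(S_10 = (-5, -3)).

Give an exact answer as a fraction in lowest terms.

Answer: 525/262144

Derivation:
Let h be the number of horizontal steps (so 10-h are vertical). To end at (-5,-3) need (h-5)/2 right-steps and ((10-h)-3)/2 up-steps.
Sum over h with 5 ≤ h ≤ 7, h ≡ 1 (mod 2), 10-h ≡ 1 (mod 2):
h=5: C(10,5)·C(5,0)·C(5,1) = 252·1·5 = 1260
h=7: C(10,7)·C(7,1)·C(3,0) = 120·7·1 = 840
Total favorable: 2100
Total paths: 4^10 = 1048576
P = 2100/1048576 = 525/262144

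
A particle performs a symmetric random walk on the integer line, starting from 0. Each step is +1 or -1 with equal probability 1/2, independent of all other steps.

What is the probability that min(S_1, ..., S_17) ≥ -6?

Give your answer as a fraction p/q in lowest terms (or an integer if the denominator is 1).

Answer: 14807/16384

Derivation:
Let f(t,s) = #length-t paths at position s with S_1..S_t all ≥ -6.
f(t,s) = f(t-1,s-1) + f(t-1,s+1) for s ≥ -6; f(t,s) = 0 for s < -6.
t=0: f(0,0)=1
t=1: f(1,-1)=1 f(1,1)=1
t=2: f(2,-2)=1 f(2,0)=2 f(2,2)=1
t=3: f(3,-3)=1 f(3,-1)=3 f(3,1)=3 f(3,3)=1
t=4: f(4,-4)=1 f(4,-2)=4 f(4,0)=6 f(4,2)=4 f(4,4)=1
t=5: f(5,-5)=1 f(5,-3)=5 f(5,-1)=10 f(5,1)=10 f(5,3)=5 f(5,5)=1
t=6: f(6,-6)=1 f(6,-4)=6 f(6,-2)=15 f(6,0)=20 f(6,2)=15 f(6,4)=6 f(6,6)=1
t=7: f(7,-5)=7 f(7,-3)=21 f(7,-1)=35 f(7,1)=35 f(7,3)=21 f(7,5)=7 f(7,7)=1
t=8: f(8,-6)=7 f(8,-4)=28 f(8,-2)=56 f(8,0)=70 f(8,2)=56 f(8,4)=28 f(8,6)=8 f(8,8)=1
t=9: f(9,-5)=35 f(9,-3)=84 f(9,-1)=126 f(9,1)=126 f(9,3)=84 f(9,5)=36 f(9,7)=9 f(9,9)=1
t=10: f(10,-6)=35 f(10,-4)=119 f(10,-2)=210 f(10,0)=252 f(10,2)=210 f(10,4)=120 f(10,6)=45 f(10,8)=10 f(10,10)=1
t=11: f(11,-5)=154 f(11,-3)=329 f(11,-1)=462 f(11,1)=462 f(11,3)=330 f(11,5)=165 f(11,7)=55 f(11,9)=11 f(11,11)=1
t=12: f(12,-6)=154 f(12,-4)=483 f(12,-2)=791 f(12,0)=924 f(12,2)=792 f(12,4)=495 f(12,6)=220 f(12,8)=66 f(12,10)=12 f(12,12)=1
t=13: f(13,-5)=637 f(13,-3)=1274 f(13,-1)=1715 f(13,1)=1716 f(13,3)=1287 f(13,5)=715 f(13,7)=286 f(13,9)=78 f(13,11)=13 f(13,13)=1
t=14: f(14,-6)=637 f(14,-4)=1911 f(14,-2)=2989 f(14,0)=3431 f(14,2)=3003 f(14,4)=2002 f(14,6)=1001 f(14,8)=364 f(14,10)=91 f(14,12)=14 f(14,14)=1
t=15: f(15,-5)=2548 f(15,-3)=4900 f(15,-1)=6420 f(15,1)=6434 f(15,3)=5005 f(15,5)=3003 f(15,7)=1365 f(15,9)=455 f(15,11)=105 f(15,13)=15 f(15,15)=1
t=16: f(16,-6)=2548 f(16,-4)=7448 f(16,-2)=11320 f(16,0)=12854 f(16,2)=11439 f(16,4)=8008 f(16,6)=4368 f(16,8)=1820 f(16,10)=560 f(16,12)=120 f(16,14)=16 f(16,16)=1
t=17: f(17,-5)=9996 f(17,-3)=18768 f(17,-1)=24174 f(17,1)=24293 f(17,3)=19447 f(17,5)=12376 f(17,7)=6188 f(17,9)=2380 f(17,11)=680 f(17,13)=136 f(17,15)=17 f(17,17)=1
Σ_s f(17,s) = 118456
P = 118456/131072 = 14807/16384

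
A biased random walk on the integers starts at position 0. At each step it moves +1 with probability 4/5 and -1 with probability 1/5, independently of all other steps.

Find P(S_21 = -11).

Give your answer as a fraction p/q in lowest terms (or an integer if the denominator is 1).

To reach position -11 after 21 steps: need 5 steps of +1 and 16 steps of -1.
Number of such sequences: C(21,5) = 20349
Each has probability (4/5)^5 · (1/5)^16 = 1024/476837158203125
P = 20349 · 1024/476837158203125 = 20837376/476837158203125

Answer: 20837376/476837158203125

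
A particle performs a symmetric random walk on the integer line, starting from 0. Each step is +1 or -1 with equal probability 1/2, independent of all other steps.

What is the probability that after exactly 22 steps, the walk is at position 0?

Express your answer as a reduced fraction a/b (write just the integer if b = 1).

Answer: 88179/524288

Derivation:
To return to 0 after 22 steps: need exactly 11 steps of +1 and 11 of -1.
Favorable paths: C(22,11) = 705432
Total paths: 2^22 = 4194304
P = 705432/4194304 = 88179/524288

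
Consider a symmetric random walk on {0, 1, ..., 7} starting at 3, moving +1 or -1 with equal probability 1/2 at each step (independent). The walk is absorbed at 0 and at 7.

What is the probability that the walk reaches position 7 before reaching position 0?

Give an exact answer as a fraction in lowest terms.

Symmetric walk (p = 1/2): the harmonic-function argument gives P(hit 7 before 0 | start at 3) = a/N.
P = 3/7 = 3/7

Answer: 3/7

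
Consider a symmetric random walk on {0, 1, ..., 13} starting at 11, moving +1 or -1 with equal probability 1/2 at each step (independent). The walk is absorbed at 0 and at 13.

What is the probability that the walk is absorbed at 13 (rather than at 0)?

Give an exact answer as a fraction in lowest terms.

Answer: 11/13

Derivation:
Symmetric walk (p = 1/2): the harmonic-function argument gives P(hit 13 before 0 | start at 11) = a/N.
P = 11/13 = 11/13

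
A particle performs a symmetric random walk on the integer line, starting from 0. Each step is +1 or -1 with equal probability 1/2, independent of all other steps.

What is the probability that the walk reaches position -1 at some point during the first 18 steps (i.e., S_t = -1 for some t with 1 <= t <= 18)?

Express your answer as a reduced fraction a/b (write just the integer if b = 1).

Count via complement. Let g(t,s) = #length-t paths at position s with S_1..S_t all ≠ -1.
g(t,s) = g(t-1,s-1) + g(t-1,s+1) for s ≠ -1; g(t,-1) = 0.
t=0: g(0,0)=1
t=1: g(1,1)=1
t=2: g(2,0)=1 g(2,2)=1
t=3: g(3,1)=2 g(3,3)=1
t=4: g(4,0)=2 g(4,2)=3 g(4,4)=1
t=5: g(5,1)=5 g(5,3)=4 g(5,5)=1
t=6: g(6,0)=5 g(6,2)=9 g(6,4)=5 g(6,6)=1
t=7: g(7,1)=14 g(7,3)=14 g(7,5)=6 g(7,7)=1
t=8: g(8,0)=14 g(8,2)=28 g(8,4)=20 g(8,6)=7 g(8,8)=1
t=9: g(9,1)=42 g(9,3)=48 g(9,5)=27 g(9,7)=8 g(9,9)=1
t=10: g(10,0)=42 g(10,2)=90 g(10,4)=75 g(10,6)=35 g(10,8)=9 g(10,10)=1
t=11: g(11,1)=132 g(11,3)=165 g(11,5)=110 g(11,7)=44 g(11,9)=10 g(11,11)=1
t=12: g(12,0)=132 g(12,2)=297 g(12,4)=275 g(12,6)=154 g(12,8)=54 g(12,10)=11 g(12,12)=1
t=13: g(13,1)=429 g(13,3)=572 g(13,5)=429 g(13,7)=208 g(13,9)=65 g(13,11)=12 g(13,13)=1
t=14: g(14,0)=429 g(14,2)=1001 g(14,4)=1001 g(14,6)=637 g(14,8)=273 g(14,10)=77 g(14,12)=13 g(14,14)=1
t=15: g(15,1)=1430 g(15,3)=2002 g(15,5)=1638 g(15,7)=910 g(15,9)=350 g(15,11)=90 g(15,13)=14 g(15,15)=1
t=16: g(16,0)=1430 g(16,2)=3432 g(16,4)=3640 g(16,6)=2548 g(16,8)=1260 g(16,10)=440 g(16,12)=104 g(16,14)=15 g(16,16)=1
t=17: g(17,1)=4862 g(17,3)=7072 g(17,5)=6188 g(17,7)=3808 g(17,9)=1700 g(17,11)=544 g(17,13)=119 g(17,15)=16 g(17,17)=1
t=18: g(18,0)=4862 g(18,2)=11934 g(18,4)=13260 g(18,6)=9996 g(18,8)=5508 g(18,10)=2244 g(18,12)=663 g(18,14)=135 g(18,16)=17 g(18,18)=1
Paths never hitting -1: Σ_s g(18,s) = 48620
Paths hitting -1: 2^18 - 48620 = 213524
P = 213524/262144 = 53381/65536

Answer: 53381/65536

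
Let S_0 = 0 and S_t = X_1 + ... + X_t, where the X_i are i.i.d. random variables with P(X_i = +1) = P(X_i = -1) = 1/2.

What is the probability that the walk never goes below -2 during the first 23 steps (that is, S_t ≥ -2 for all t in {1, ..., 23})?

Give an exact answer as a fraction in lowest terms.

Answer: 1924111/4194304

Derivation:
Let f(t,s) = #length-t paths at position s with S_1..S_t all ≥ -2.
f(t,s) = f(t-1,s-1) + f(t-1,s+1) for s ≥ -2; f(t,s) = 0 for s < -2.
t=0: f(0,0)=1
t=1: f(1,-1)=1 f(1,1)=1
t=2: f(2,-2)=1 f(2,0)=2 f(2,2)=1
t=3: f(3,-1)=3 f(3,1)=3 f(3,3)=1
t=4: f(4,-2)=3 f(4,0)=6 f(4,2)=4 f(4,4)=1
t=5: f(5,-1)=9 f(5,1)=10 f(5,3)=5 f(5,5)=1
t=6: f(6,-2)=9 f(6,0)=19 f(6,2)=15 f(6,4)=6 f(6,6)=1
t=7: f(7,-1)=28 f(7,1)=34 f(7,3)=21 f(7,5)=7 f(7,7)=1
t=8: f(8,-2)=28 f(8,0)=62 f(8,2)=55 f(8,4)=28 f(8,6)=8 f(8,8)=1
t=9: f(9,-1)=90 f(9,1)=117 f(9,3)=83 f(9,5)=36 f(9,7)=9 f(9,9)=1
t=10: f(10,-2)=90 f(10,0)=207 f(10,2)=200 f(10,4)=119 f(10,6)=45 f(10,8)=10 f(10,10)=1
t=11: f(11,-1)=297 f(11,1)=407 f(11,3)=319 f(11,5)=164 f(11,7)=55 f(11,9)=11 f(11,11)=1
t=12: f(12,-2)=297 f(12,0)=704 f(12,2)=726 f(12,4)=483 f(12,6)=219 f(12,8)=66 f(12,10)=12 f(12,12)=1
t=13: f(13,-1)=1001 f(13,1)=1430 f(13,3)=1209 f(13,5)=702 f(13,7)=285 f(13,9)=78 f(13,11)=13 f(13,13)=1
t=14: f(14,-2)=1001 f(14,0)=2431 f(14,2)=2639 f(14,4)=1911 f(14,6)=987 f(14,8)=363 f(14,10)=91 f(14,12)=14 f(14,14)=1
t=15: f(15,-1)=3432 f(15,1)=5070 f(15,3)=4550 f(15,5)=2898 f(15,7)=1350 f(15,9)=454 f(15,11)=105 f(15,13)=15 f(15,15)=1
t=16: f(16,-2)=3432 f(16,0)=8502 f(16,2)=9620 f(16,4)=7448 f(16,6)=4248 f(16,8)=1804 f(16,10)=559 f(16,12)=120 f(16,14)=16 f(16,16)=1
t=17: f(17,-1)=11934 f(17,1)=18122 f(17,3)=17068 f(17,5)=11696 f(17,7)=6052 f(17,9)=2363 f(17,11)=679 f(17,13)=136 f(17,15)=17 f(17,17)=1
t=18: f(18,-2)=11934 f(18,0)=30056 f(18,2)=35190 f(18,4)=28764 f(18,6)=17748 f(18,8)=8415 f(18,10)=3042 f(18,12)=815 f(18,14)=153 f(18,16)=18 f(18,18)=1
t=19: f(19,-1)=41990 f(19,1)=65246 f(19,3)=63954 f(19,5)=46512 f(19,7)=26163 f(19,9)=11457 f(19,11)=3857 f(19,13)=968 f(19,15)=171 f(19,17)=19 f(19,19)=1
t=20: f(20,-2)=41990 f(20,0)=107236 f(20,2)=129200 f(20,4)=110466 f(20,6)=72675 f(20,8)=37620 f(20,10)=15314 f(20,12)=4825 f(20,14)=1139 f(20,16)=190 f(20,18)=20 f(20,20)=1
t=21: f(21,-1)=149226 f(21,1)=236436 f(21,3)=239666 f(21,5)=183141 f(21,7)=110295 f(21,9)=52934 f(21,11)=20139 f(21,13)=5964 f(21,15)=1329 f(21,17)=210 f(21,19)=21 f(21,21)=1
t=22: f(22,-2)=149226 f(22,0)=385662 f(22,2)=476102 f(22,4)=422807 f(22,6)=293436 f(22,8)=163229 f(22,10)=73073 f(22,12)=26103 f(22,14)=7293 f(22,16)=1539 f(22,18)=231 f(22,20)=22 f(22,22)=1
t=23: f(23,-1)=534888 f(23,1)=861764 f(23,3)=898909 f(23,5)=716243 f(23,7)=456665 f(23,9)=236302 f(23,11)=99176 f(23,13)=33396 f(23,15)=8832 f(23,17)=1770 f(23,19)=253 f(23,21)=23 f(23,23)=1
Σ_s f(23,s) = 3848222
P = 3848222/8388608 = 1924111/4194304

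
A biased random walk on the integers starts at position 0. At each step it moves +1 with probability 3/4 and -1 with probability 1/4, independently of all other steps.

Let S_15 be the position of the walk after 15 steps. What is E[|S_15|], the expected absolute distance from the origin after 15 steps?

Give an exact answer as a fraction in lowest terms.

S_15 takes values m ≡ 1 (mod 2) with |m| ≤ 15; P(S_15=m) = C(15,(15+m)/2) · (3/4)^((15+m)/2) · (1/4)^((15-m)/2).
Distribution: P(S=-15)=1/1073741824, P(S=-13)=45/1073741824, P(S=-11)=945/1073741824, P(S=-9)=12285/1073741824, P(S=-7)=110565/1073741824, P(S=-5)=729729/1073741824, P(S=-3)=3648645/1073741824, P(S=-1)=14073345/1073741824, P(S=1)=42220035/1073741824, P(S=3)=98513415/1073741824, P(S=5)=177324147/1073741824, P(S=7)=241805655/1073741824, P(S=9)=241805655/1073741824, P(S=11)=167403915/1073741824, P(S=13)=71744535/1073741824, P(S=15)=14348907/1073741824
E[|S_15|] = Σ_m |m|·P(S_15=m) = 253505955/33554432

Answer: 253505955/33554432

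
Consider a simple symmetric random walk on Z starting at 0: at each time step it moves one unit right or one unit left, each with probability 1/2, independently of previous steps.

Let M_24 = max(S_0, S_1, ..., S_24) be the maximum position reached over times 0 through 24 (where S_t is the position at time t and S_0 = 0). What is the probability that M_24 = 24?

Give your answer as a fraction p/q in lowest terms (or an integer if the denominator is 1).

Let M_24 = max(S_0,...,S_24). Use the reflection principle: for j ≥ 1, #{paths with M_24 ≥ j} = #{S_24 ≥ j} + #{S_24 ≥ j+1}.
By reflection, #{M_24 ≥ 24} = #{S_24 ≥ 24} + #{S_24 ≥ 25} = 1 + 0 = 1.
#{M_24 ≥ 25} = #{S_24 ≥ 25} + #{S_24 ≥ 26} = 0 + 0 = 0.
#{M_24 = 24} = 1 - 0 = 1.
P(M_24 = 24) = 1/16777216 = 1/16777216

Answer: 1/16777216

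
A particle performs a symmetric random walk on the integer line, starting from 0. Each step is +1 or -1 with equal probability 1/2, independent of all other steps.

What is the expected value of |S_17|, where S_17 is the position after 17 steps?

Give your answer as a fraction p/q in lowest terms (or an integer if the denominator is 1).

S_17 takes values m ≡ 1 (mod 2) with |m| ≤ 17; P(S_17=m) = C(17,(17+m)/2)/2^17.
Total paths: 2^17 = 131072
Distribution: P(S=-17)=1/131072, P(S=-15)=17/131072, P(S=-13)=136/131072, P(S=-11)=680/131072, P(S=-9)=2380/131072, P(S=-7)=6188/131072, P(S=-5)=12376/131072, P(S=-3)=19448/131072, P(S=-1)=24310/131072, P(S=1)=24310/131072, P(S=3)=19448/131072, P(S=5)=12376/131072, P(S=7)=6188/131072, P(S=9)=2380/131072, P(S=11)=680/131072, P(S=13)=136/131072, P(S=15)=17/131072, P(S=17)=1/131072
E[|S_17|] = Σ_m |m|·P(S_17=m) = 437580/131072 = 109395/32768

Answer: 109395/32768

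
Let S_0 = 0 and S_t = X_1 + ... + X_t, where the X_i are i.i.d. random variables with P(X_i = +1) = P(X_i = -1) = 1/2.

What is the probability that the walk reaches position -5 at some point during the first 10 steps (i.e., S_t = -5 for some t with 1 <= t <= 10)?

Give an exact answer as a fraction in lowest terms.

Count via complement. Let g(t,s) = #length-t paths at position s with S_1..S_t all ≠ -5.
g(t,s) = g(t-1,s-1) + g(t-1,s+1) for s ≠ -5; g(t,-5) = 0.
t=0: g(0,0)=1
t=1: g(1,-1)=1 g(1,1)=1
t=2: g(2,-2)=1 g(2,0)=2 g(2,2)=1
t=3: g(3,-3)=1 g(3,-1)=3 g(3,1)=3 g(3,3)=1
t=4: g(4,-4)=1 g(4,-2)=4 g(4,0)=6 g(4,2)=4 g(4,4)=1
t=5: g(5,-3)=5 g(5,-1)=10 g(5,1)=10 g(5,3)=5 g(5,5)=1
t=6: g(6,-4)=5 g(6,-2)=15 g(6,0)=20 g(6,2)=15 g(6,4)=6 g(6,6)=1
t=7: g(7,-3)=20 g(7,-1)=35 g(7,1)=35 g(7,3)=21 g(7,5)=7 g(7,7)=1
t=8: g(8,-4)=20 g(8,-2)=55 g(8,0)=70 g(8,2)=56 g(8,4)=28 g(8,6)=8 g(8,8)=1
t=9: g(9,-3)=75 g(9,-1)=125 g(9,1)=126 g(9,3)=84 g(9,5)=36 g(9,7)=9 g(9,9)=1
t=10: g(10,-4)=75 g(10,-2)=200 g(10,0)=251 g(10,2)=210 g(10,4)=120 g(10,6)=45 g(10,8)=10 g(10,10)=1
Paths never hitting -5: Σ_s g(10,s) = 912
Paths hitting -5: 2^10 - 912 = 112
P = 112/1024 = 7/64

Answer: 7/64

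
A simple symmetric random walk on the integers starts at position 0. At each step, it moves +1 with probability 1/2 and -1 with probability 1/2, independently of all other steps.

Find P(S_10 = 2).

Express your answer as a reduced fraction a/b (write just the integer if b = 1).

To reach position 2 after 10 steps: need 6 steps of +1 and 4 of -1.
Favorable paths: C(10,6) = 210
Total paths: 2^10 = 1024
P = 210/1024 = 105/512

Answer: 105/512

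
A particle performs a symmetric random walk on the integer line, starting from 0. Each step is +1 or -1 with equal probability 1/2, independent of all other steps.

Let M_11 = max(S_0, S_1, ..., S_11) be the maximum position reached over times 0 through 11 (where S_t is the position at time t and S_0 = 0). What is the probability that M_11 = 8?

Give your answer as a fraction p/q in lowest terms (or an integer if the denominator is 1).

Answer: 11/2048

Derivation:
Let M_11 = max(S_0,...,S_11). Use the reflection principle: for j ≥ 1, #{paths with M_11 ≥ j} = #{S_11 ≥ j} + #{S_11 ≥ j+1}.
By reflection, #{M_11 ≥ 8} = #{S_11 ≥ 8} + #{S_11 ≥ 9} = 12 + 12 = 24.
#{M_11 ≥ 9} = #{S_11 ≥ 9} + #{S_11 ≥ 10} = 12 + 1 = 13.
#{M_11 = 8} = 24 - 13 = 11.
P(M_11 = 8) = 11/2048 = 11/2048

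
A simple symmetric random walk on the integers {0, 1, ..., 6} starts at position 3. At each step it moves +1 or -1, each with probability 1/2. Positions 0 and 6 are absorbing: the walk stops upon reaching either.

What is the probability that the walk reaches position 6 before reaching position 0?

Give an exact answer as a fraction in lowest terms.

Symmetric walk (p = 1/2): the harmonic-function argument gives P(hit 6 before 0 | start at 3) = a/N.
P = 3/6 = 1/2

Answer: 1/2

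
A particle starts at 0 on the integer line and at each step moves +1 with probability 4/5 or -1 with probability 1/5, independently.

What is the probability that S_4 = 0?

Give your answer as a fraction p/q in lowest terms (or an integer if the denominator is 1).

Answer: 96/625

Derivation:
To be at 0 after 4 steps: need exactly 2 steps of +1 and 2 of -1.
Number of such sequences: C(4,2) = 6
Each has probability (4/5)^2 · (1/5)^2 = 16/625
P = 6 · 16/625 = 96/625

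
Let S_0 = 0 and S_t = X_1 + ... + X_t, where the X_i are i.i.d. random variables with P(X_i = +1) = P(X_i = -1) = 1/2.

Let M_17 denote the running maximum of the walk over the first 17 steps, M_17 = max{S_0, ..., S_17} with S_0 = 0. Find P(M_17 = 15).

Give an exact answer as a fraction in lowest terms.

Let M_17 = max(S_0,...,S_17). Use the reflection principle: for j ≥ 1, #{paths with M_17 ≥ j} = #{S_17 ≥ j} + #{S_17 ≥ j+1}.
By reflection, #{M_17 ≥ 15} = #{S_17 ≥ 15} + #{S_17 ≥ 16} = 18 + 1 = 19.
#{M_17 ≥ 16} = #{S_17 ≥ 16} + #{S_17 ≥ 17} = 1 + 1 = 2.
#{M_17 = 15} = 19 - 2 = 17.
P(M_17 = 15) = 17/131072 = 17/131072

Answer: 17/131072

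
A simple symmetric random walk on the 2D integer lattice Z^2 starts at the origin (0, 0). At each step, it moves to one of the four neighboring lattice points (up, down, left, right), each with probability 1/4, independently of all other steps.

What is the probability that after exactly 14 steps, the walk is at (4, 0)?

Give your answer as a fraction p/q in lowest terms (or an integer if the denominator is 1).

Let h be the number of horizontal steps (so 14-h are vertical). To end at (4,0) need (h+4)/2 right-steps and ((14-h)+0)/2 up-steps.
Sum over h with 4 ≤ h ≤ 14, h ≡ 0 (mod 2), 14-h ≡ 0 (mod 2):
h=4: C(14,4)·C(4,4)·C(10,5) = 1001·1·252 = 252252
h=6: C(14,6)·C(6,5)·C(8,4) = 3003·6·70 = 1261260
h=8: C(14,8)·C(8,6)·C(6,3) = 3003·28·20 = 1681680
h=10: C(14,10)·C(10,7)·C(4,2) = 1001·120·6 = 720720
h=12: C(14,12)·C(12,8)·C(2,1) = 91·495·2 = 90090
h=14: C(14,14)·C(14,9)·C(0,0) = 1·2002·1 = 2002
Total favorable: 4008004
Total paths: 4^14 = 268435456
P = 4008004/268435456 = 1002001/67108864

Answer: 1002001/67108864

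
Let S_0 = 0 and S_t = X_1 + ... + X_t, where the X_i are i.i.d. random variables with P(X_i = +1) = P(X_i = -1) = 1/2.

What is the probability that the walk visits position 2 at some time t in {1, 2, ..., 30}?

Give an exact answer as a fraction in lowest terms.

Count via complement. Let g(t,s) = #length-t paths at position s with S_1..S_t all ≠ 2.
g(t,s) = g(t-1,s-1) + g(t-1,s+1) for s ≠ 2; g(t,2) = 0.
t=0: g(0,0)=1
t=1: g(1,-1)=1 g(1,1)=1
t=2: g(2,-2)=1 g(2,0)=2
t=3: g(3,-3)=1 g(3,-1)=3 g(3,1)=2
t=4: g(4,-4)=1 g(4,-2)=4 g(4,0)=5
t=5: g(5,-5)=1 g(5,-3)=5 g(5,-1)=9 g(5,1)=5
t=6: g(6,-6)=1 g(6,-4)=6 g(6,-2)=14 g(6,0)=14
t=7: g(7,-7)=1 g(7,-5)=7 g(7,-3)=20 g(7,-1)=28 g(7,1)=14
t=8: g(8,-8)=1 g(8,-6)=8 g(8,-4)=27 g(8,-2)=48 g(8,0)=42
t=9: g(9,-9)=1 g(9,-7)=9 g(9,-5)=35 g(9,-3)=75 g(9,-1)=90 g(9,1)=42
t=10: g(10,-10)=1 g(10,-8)=10 g(10,-6)=44 g(10,-4)=110 g(10,-2)=165 g(10,0)=132
t=11: g(11,-11)=1 g(11,-9)=11 g(11,-7)=54 g(11,-5)=154 g(11,-3)=275 g(11,-1)=297 g(11,1)=132
t=12: g(12,-12)=1 g(12,-10)=12 g(12,-8)=65 g(12,-6)=208 g(12,-4)=429 g(12,-2)=572 g(12,0)=429
t=13: g(13,-13)=1 g(13,-11)=13 g(13,-9)=77 g(13,-7)=273 g(13,-5)=637 g(13,-3)=1001 g(13,-1)=1001 g(13,1)=429
t=14: g(14,-14)=1 g(14,-12)=14 g(14,-10)=90 g(14,-8)=350 g(14,-6)=910 g(14,-4)=1638 g(14,-2)=2002 g(14,0)=1430
t=15: g(15,-15)=1 g(15,-13)=15 g(15,-11)=104 g(15,-9)=440 g(15,-7)=1260 g(15,-5)=2548 g(15,-3)=3640 g(15,-1)=3432 g(15,1)=1430
t=16: g(16,-16)=1 g(16,-14)=16 g(16,-12)=119 g(16,-10)=544 g(16,-8)=1700 g(16,-6)=3808 g(16,-4)=6188 g(16,-2)=7072 g(16,0)=4862
t=17: g(17,-17)=1 g(17,-15)=17 g(17,-13)=135 g(17,-11)=663 g(17,-9)=2244 g(17,-7)=5508 g(17,-5)=9996 g(17,-3)=13260 g(17,-1)=11934 g(17,1)=4862
t=18: g(18,-18)=1 g(18,-16)=18 g(18,-14)=152 g(18,-12)=798 g(18,-10)=2907 g(18,-8)=7752 g(18,-6)=15504 g(18,-4)=23256 g(18,-2)=25194 g(18,0)=16796
t=19: g(19,-19)=1 g(19,-17)=19 g(19,-15)=170 g(19,-13)=950 g(19,-11)=3705 g(19,-9)=10659 g(19,-7)=23256 g(19,-5)=38760 g(19,-3)=48450 g(19,-1)=41990 g(19,1)=16796
t=20: g(20,-20)=1 g(20,-18)=20 g(20,-16)=189 g(20,-14)=1120 g(20,-12)=4655 g(20,-10)=14364 g(20,-8)=33915 g(20,-6)=62016 g(20,-4)=87210 g(20,-2)=90440 g(20,0)=58786
t=21: g(21,-21)=1 g(21,-19)=21 g(21,-17)=209 g(21,-15)=1309 g(21,-13)=5775 g(21,-11)=19019 g(21,-9)=48279 g(21,-7)=95931 g(21,-5)=149226 g(21,-3)=177650 g(21,-1)=149226 g(21,1)=58786
t=22: g(22,-22)=1 g(22,-20)=22 g(22,-18)=230 g(22,-16)=1518 g(22,-14)=7084 g(22,-12)=24794 g(22,-10)=67298 g(22,-8)=144210 g(22,-6)=245157 g(22,-4)=326876 g(22,-2)=326876 g(22,0)=208012
t=23: g(23,-23)=1 g(23,-21)=23 g(23,-19)=252 g(23,-17)=1748 g(23,-15)=8602 g(23,-13)=31878 g(23,-11)=92092 g(23,-9)=211508 g(23,-7)=389367 g(23,-5)=572033 g(23,-3)=653752 g(23,-1)=534888 g(23,1)=208012
t=24: g(24,-24)=1 g(24,-22)=24 g(24,-20)=275 g(24,-18)=2000 g(24,-16)=10350 g(24,-14)=40480 g(24,-12)=123970 g(24,-10)=303600 g(24,-8)=600875 g(24,-6)=961400 g(24,-4)=1225785 g(24,-2)=1188640 g(24,0)=742900
t=25: g(25,-25)=1 g(25,-23)=25 g(25,-21)=299 g(25,-19)=2275 g(25,-17)=12350 g(25,-15)=50830 g(25,-13)=164450 g(25,-11)=427570 g(25,-9)=904475 g(25,-7)=1562275 g(25,-5)=2187185 g(25,-3)=2414425 g(25,-1)=1931540 g(25,1)=742900
t=26: g(26,-26)=1 g(26,-24)=26 g(26,-22)=324 g(26,-20)=2574 g(26,-18)=14625 g(26,-16)=63180 g(26,-14)=215280 g(26,-12)=592020 g(26,-10)=1332045 g(26,-8)=2466750 g(26,-6)=3749460 g(26,-4)=4601610 g(26,-2)=4345965 g(26,0)=2674440
t=27: g(27,-27)=1 g(27,-25)=27 g(27,-23)=350 g(27,-21)=2898 g(27,-19)=17199 g(27,-17)=77805 g(27,-15)=278460 g(27,-13)=807300 g(27,-11)=1924065 g(27,-9)=3798795 g(27,-7)=6216210 g(27,-5)=8351070 g(27,-3)=8947575 g(27,-1)=7020405 g(27,1)=2674440
t=28: g(28,-28)=1 g(28,-26)=28 g(28,-24)=377 g(28,-22)=3248 g(28,-20)=20097 g(28,-18)=95004 g(28,-16)=356265 g(28,-14)=1085760 g(28,-12)=2731365 g(28,-10)=5722860 g(28,-8)=10015005 g(28,-6)=14567280 g(28,-4)=17298645 g(28,-2)=15967980 g(28,0)=9694845
t=29: g(29,-29)=1 g(29,-27)=29 g(29,-25)=405 g(29,-23)=3625 g(29,-21)=23345 g(29,-19)=115101 g(29,-17)=451269 g(29,-15)=1442025 g(29,-13)=3817125 g(29,-11)=8454225 g(29,-9)=15737865 g(29,-7)=24582285 g(29,-5)=31865925 g(29,-3)=33266625 g(29,-1)=25662825 g(29,1)=9694845
t=30: g(30,-30)=1 g(30,-28)=30 g(30,-26)=434 g(30,-24)=4030 g(30,-22)=26970 g(30,-20)=138446 g(30,-18)=566370 g(30,-16)=1893294 g(30,-14)=5259150 g(30,-12)=12271350 g(30,-10)=24192090 g(30,-8)=40320150 g(30,-6)=56448210 g(30,-4)=65132550 g(30,-2)=58929450 g(30,0)=35357670
Paths never hitting 2: Σ_s g(30,s) = 300540195
Paths hitting 2: 2^30 - 300540195 = 773201629
P = 773201629/1073741824 = 773201629/1073741824

Answer: 773201629/1073741824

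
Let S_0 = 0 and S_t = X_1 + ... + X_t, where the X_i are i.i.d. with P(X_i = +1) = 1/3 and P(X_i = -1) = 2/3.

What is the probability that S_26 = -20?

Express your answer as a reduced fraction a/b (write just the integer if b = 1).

To reach position -20 after 26 steps: need 3 steps of +1 and 23 steps of -1.
Number of such sequences: C(26,3) = 2600
Each has probability (1/3)^3 · (2/3)^23 = 8388608/2541865828329
P = 2600 · 8388608/2541865828329 = 21810380800/2541865828329

Answer: 21810380800/2541865828329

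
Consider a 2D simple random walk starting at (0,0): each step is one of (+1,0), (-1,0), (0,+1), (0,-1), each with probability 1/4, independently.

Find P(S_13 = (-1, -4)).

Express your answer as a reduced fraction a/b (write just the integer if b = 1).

Answer: 920205/67108864

Derivation:
Let h be the number of horizontal steps (so 13-h are vertical). To end at (-1,-4) need (h-1)/2 right-steps and ((13-h)-4)/2 up-steps.
Sum over h with 1 ≤ h ≤ 9, h ≡ 1 (mod 2), 13-h ≡ 0 (mod 2):
h=1: C(13,1)·C(1,0)·C(12,4) = 13·1·495 = 6435
h=3: C(13,3)·C(3,1)·C(10,3) = 286·3·120 = 102960
h=5: C(13,5)·C(5,2)·C(8,2) = 1287·10·28 = 360360
h=7: C(13,7)·C(7,3)·C(6,1) = 1716·35·6 = 360360
h=9: C(13,9)·C(9,4)·C(4,0) = 715·126·1 = 90090
Total favorable: 920205
Total paths: 4^13 = 67108864
P = 920205/67108864 = 920205/67108864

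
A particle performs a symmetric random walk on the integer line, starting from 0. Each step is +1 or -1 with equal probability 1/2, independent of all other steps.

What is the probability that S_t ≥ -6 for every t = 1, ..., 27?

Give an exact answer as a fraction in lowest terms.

Answer: 109396395/134217728

Derivation:
Let f(t,s) = #length-t paths at position s with S_1..S_t all ≥ -6.
f(t,s) = f(t-1,s-1) + f(t-1,s+1) for s ≥ -6; f(t,s) = 0 for s < -6.
t=0: f(0,0)=1
t=1: f(1,-1)=1 f(1,1)=1
t=2: f(2,-2)=1 f(2,0)=2 f(2,2)=1
t=3: f(3,-3)=1 f(3,-1)=3 f(3,1)=3 f(3,3)=1
t=4: f(4,-4)=1 f(4,-2)=4 f(4,0)=6 f(4,2)=4 f(4,4)=1
t=5: f(5,-5)=1 f(5,-3)=5 f(5,-1)=10 f(5,1)=10 f(5,3)=5 f(5,5)=1
t=6: f(6,-6)=1 f(6,-4)=6 f(6,-2)=15 f(6,0)=20 f(6,2)=15 f(6,4)=6 f(6,6)=1
t=7: f(7,-5)=7 f(7,-3)=21 f(7,-1)=35 f(7,1)=35 f(7,3)=21 f(7,5)=7 f(7,7)=1
t=8: f(8,-6)=7 f(8,-4)=28 f(8,-2)=56 f(8,0)=70 f(8,2)=56 f(8,4)=28 f(8,6)=8 f(8,8)=1
t=9: f(9,-5)=35 f(9,-3)=84 f(9,-1)=126 f(9,1)=126 f(9,3)=84 f(9,5)=36 f(9,7)=9 f(9,9)=1
t=10: f(10,-6)=35 f(10,-4)=119 f(10,-2)=210 f(10,0)=252 f(10,2)=210 f(10,4)=120 f(10,6)=45 f(10,8)=10 f(10,10)=1
t=11: f(11,-5)=154 f(11,-3)=329 f(11,-1)=462 f(11,1)=462 f(11,3)=330 f(11,5)=165 f(11,7)=55 f(11,9)=11 f(11,11)=1
t=12: f(12,-6)=154 f(12,-4)=483 f(12,-2)=791 f(12,0)=924 f(12,2)=792 f(12,4)=495 f(12,6)=220 f(12,8)=66 f(12,10)=12 f(12,12)=1
t=13: f(13,-5)=637 f(13,-3)=1274 f(13,-1)=1715 f(13,1)=1716 f(13,3)=1287 f(13,5)=715 f(13,7)=286 f(13,9)=78 f(13,11)=13 f(13,13)=1
t=14: f(14,-6)=637 f(14,-4)=1911 f(14,-2)=2989 f(14,0)=3431 f(14,2)=3003 f(14,4)=2002 f(14,6)=1001 f(14,8)=364 f(14,10)=91 f(14,12)=14 f(14,14)=1
t=15: f(15,-5)=2548 f(15,-3)=4900 f(15,-1)=6420 f(15,1)=6434 f(15,3)=5005 f(15,5)=3003 f(15,7)=1365 f(15,9)=455 f(15,11)=105 f(15,13)=15 f(15,15)=1
t=16: f(16,-6)=2548 f(16,-4)=7448 f(16,-2)=11320 f(16,0)=12854 f(16,2)=11439 f(16,4)=8008 f(16,6)=4368 f(16,8)=1820 f(16,10)=560 f(16,12)=120 f(16,14)=16 f(16,16)=1
t=17: f(17,-5)=9996 f(17,-3)=18768 f(17,-1)=24174 f(17,1)=24293 f(17,3)=19447 f(17,5)=12376 f(17,7)=6188 f(17,9)=2380 f(17,11)=680 f(17,13)=136 f(17,15)=17 f(17,17)=1
t=18: f(18,-6)=9996 f(18,-4)=28764 f(18,-2)=42942 f(18,0)=48467 f(18,2)=43740 f(18,4)=31823 f(18,6)=18564 f(18,8)=8568 f(18,10)=3060 f(18,12)=816 f(18,14)=153 f(18,16)=18 f(18,18)=1
t=19: f(19,-5)=38760 f(19,-3)=71706 f(19,-1)=91409 f(19,1)=92207 f(19,3)=75563 f(19,5)=50387 f(19,7)=27132 f(19,9)=11628 f(19,11)=3876 f(19,13)=969 f(19,15)=171 f(19,17)=19 f(19,19)=1
t=20: f(20,-6)=38760 f(20,-4)=110466 f(20,-2)=163115 f(20,0)=183616 f(20,2)=167770 f(20,4)=125950 f(20,6)=77519 f(20,8)=38760 f(20,10)=15504 f(20,12)=4845 f(20,14)=1140 f(20,16)=190 f(20,18)=20 f(20,20)=1
t=21: f(21,-5)=149226 f(21,-3)=273581 f(21,-1)=346731 f(21,1)=351386 f(21,3)=293720 f(21,5)=203469 f(21,7)=116279 f(21,9)=54264 f(21,11)=20349 f(21,13)=5985 f(21,15)=1330 f(21,17)=210 f(21,19)=21 f(21,21)=1
t=22: f(22,-6)=149226 f(22,-4)=422807 f(22,-2)=620312 f(22,0)=698117 f(22,2)=645106 f(22,4)=497189 f(22,6)=319748 f(22,8)=170543 f(22,10)=74613 f(22,12)=26334 f(22,14)=7315 f(22,16)=1540 f(22,18)=231 f(22,20)=22 f(22,22)=1
t=23: f(23,-5)=572033 f(23,-3)=1043119 f(23,-1)=1318429 f(23,1)=1343223 f(23,3)=1142295 f(23,5)=816937 f(23,7)=490291 f(23,9)=245156 f(23,11)=100947 f(23,13)=33649 f(23,15)=8855 f(23,17)=1771 f(23,19)=253 f(23,21)=23 f(23,23)=1
t=24: f(24,-6)=572033 f(24,-4)=1615152 f(24,-2)=2361548 f(24,0)=2661652 f(24,2)=2485518 f(24,4)=1959232 f(24,6)=1307228 f(24,8)=735447 f(24,10)=346103 f(24,12)=134596 f(24,14)=42504 f(24,16)=10626 f(24,18)=2024 f(24,20)=276 f(24,22)=24 f(24,24)=1
t=25: f(25,-5)=2187185 f(25,-3)=3976700 f(25,-1)=5023200 f(25,1)=5147170 f(25,3)=4444750 f(25,5)=3266460 f(25,7)=2042675 f(25,9)=1081550 f(25,11)=480699 f(25,13)=177100 f(25,15)=53130 f(25,17)=12650 f(25,19)=2300 f(25,21)=300 f(25,23)=25 f(25,25)=1
t=26: f(26,-6)=2187185 f(26,-4)=6163885 f(26,-2)=8999900 f(26,0)=10170370 f(26,2)=9591920 f(26,4)=7711210 f(26,6)=5309135 f(26,8)=3124225 f(26,10)=1562249 f(26,12)=657799 f(26,14)=230230 f(26,16)=65780 f(26,18)=14950 f(26,20)=2600 f(26,22)=325 f(26,24)=26 f(26,26)=1
t=27: f(27,-5)=8351070 f(27,-3)=15163785 f(27,-1)=19170270 f(27,1)=19762290 f(27,3)=17303130 f(27,5)=13020345 f(27,7)=8433360 f(27,9)=4686474 f(27,11)=2220048 f(27,13)=888029 f(27,15)=296010 f(27,17)=80730 f(27,19)=17550 f(27,21)=2925 f(27,23)=351 f(27,25)=27 f(27,27)=1
Σ_s f(27,s) = 109396395
P = 109396395/134217728 = 109396395/134217728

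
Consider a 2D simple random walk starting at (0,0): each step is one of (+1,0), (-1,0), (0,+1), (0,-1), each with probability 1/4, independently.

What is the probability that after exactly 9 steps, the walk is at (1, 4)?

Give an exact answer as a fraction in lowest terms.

Answer: 189/16384

Derivation:
Let h be the number of horizontal steps (so 9-h are vertical). To end at (1,4) need (h+1)/2 right-steps and ((9-h)+4)/2 up-steps.
Sum over h with 1 ≤ h ≤ 5, h ≡ 1 (mod 2), 9-h ≡ 0 (mod 2):
h=1: C(9,1)·C(1,1)·C(8,6) = 9·1·28 = 252
h=3: C(9,3)·C(3,2)·C(6,5) = 84·3·6 = 1512
h=5: C(9,5)·C(5,3)·C(4,4) = 126·10·1 = 1260
Total favorable: 3024
Total paths: 4^9 = 262144
P = 3024/262144 = 189/16384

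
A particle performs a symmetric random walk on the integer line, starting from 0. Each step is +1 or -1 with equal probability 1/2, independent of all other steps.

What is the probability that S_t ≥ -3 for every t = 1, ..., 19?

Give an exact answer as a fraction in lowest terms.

Let f(t,s) = #length-t paths at position s with S_1..S_t all ≥ -3.
f(t,s) = f(t-1,s-1) + f(t-1,s+1) for s ≥ -3; f(t,s) = 0 for s < -3.
t=0: f(0,0)=1
t=1: f(1,-1)=1 f(1,1)=1
t=2: f(2,-2)=1 f(2,0)=2 f(2,2)=1
t=3: f(3,-3)=1 f(3,-1)=3 f(3,1)=3 f(3,3)=1
t=4: f(4,-2)=4 f(4,0)=6 f(4,2)=4 f(4,4)=1
t=5: f(5,-3)=4 f(5,-1)=10 f(5,1)=10 f(5,3)=5 f(5,5)=1
t=6: f(6,-2)=14 f(6,0)=20 f(6,2)=15 f(6,4)=6 f(6,6)=1
t=7: f(7,-3)=14 f(7,-1)=34 f(7,1)=35 f(7,3)=21 f(7,5)=7 f(7,7)=1
t=8: f(8,-2)=48 f(8,0)=69 f(8,2)=56 f(8,4)=28 f(8,6)=8 f(8,8)=1
t=9: f(9,-3)=48 f(9,-1)=117 f(9,1)=125 f(9,3)=84 f(9,5)=36 f(9,7)=9 f(9,9)=1
t=10: f(10,-2)=165 f(10,0)=242 f(10,2)=209 f(10,4)=120 f(10,6)=45 f(10,8)=10 f(10,10)=1
t=11: f(11,-3)=165 f(11,-1)=407 f(11,1)=451 f(11,3)=329 f(11,5)=165 f(11,7)=55 f(11,9)=11 f(11,11)=1
t=12: f(12,-2)=572 f(12,0)=858 f(12,2)=780 f(12,4)=494 f(12,6)=220 f(12,8)=66 f(12,10)=12 f(12,12)=1
t=13: f(13,-3)=572 f(13,-1)=1430 f(13,1)=1638 f(13,3)=1274 f(13,5)=714 f(13,7)=286 f(13,9)=78 f(13,11)=13 f(13,13)=1
t=14: f(14,-2)=2002 f(14,0)=3068 f(14,2)=2912 f(14,4)=1988 f(14,6)=1000 f(14,8)=364 f(14,10)=91 f(14,12)=14 f(14,14)=1
t=15: f(15,-3)=2002 f(15,-1)=5070 f(15,1)=5980 f(15,3)=4900 f(15,5)=2988 f(15,7)=1364 f(15,9)=455 f(15,11)=105 f(15,13)=15 f(15,15)=1
t=16: f(16,-2)=7072 f(16,0)=11050 f(16,2)=10880 f(16,4)=7888 f(16,6)=4352 f(16,8)=1819 f(16,10)=560 f(16,12)=120 f(16,14)=16 f(16,16)=1
t=17: f(17,-3)=7072 f(17,-1)=18122 f(17,1)=21930 f(17,3)=18768 f(17,5)=12240 f(17,7)=6171 f(17,9)=2379 f(17,11)=680 f(17,13)=136 f(17,15)=17 f(17,17)=1
t=18: f(18,-2)=25194 f(18,0)=40052 f(18,2)=40698 f(18,4)=31008 f(18,6)=18411 f(18,8)=8550 f(18,10)=3059 f(18,12)=816 f(18,14)=153 f(18,16)=18 f(18,18)=1
t=19: f(19,-3)=25194 f(19,-1)=65246 f(19,1)=80750 f(19,3)=71706 f(19,5)=49419 f(19,7)=26961 f(19,9)=11609 f(19,11)=3875 f(19,13)=969 f(19,15)=171 f(19,17)=19 f(19,19)=1
Σ_s f(19,s) = 335920
P = 335920/524288 = 20995/32768

Answer: 20995/32768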